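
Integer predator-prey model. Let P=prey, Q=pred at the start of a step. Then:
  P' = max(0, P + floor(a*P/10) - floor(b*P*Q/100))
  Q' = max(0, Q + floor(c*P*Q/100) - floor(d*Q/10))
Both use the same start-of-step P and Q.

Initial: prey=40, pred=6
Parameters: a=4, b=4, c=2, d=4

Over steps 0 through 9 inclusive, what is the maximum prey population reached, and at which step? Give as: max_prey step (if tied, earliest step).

Step 1: prey: 40+16-9=47; pred: 6+4-2=8
Step 2: prey: 47+18-15=50; pred: 8+7-3=12
Step 3: prey: 50+20-24=46; pred: 12+12-4=20
Step 4: prey: 46+18-36=28; pred: 20+18-8=30
Step 5: prey: 28+11-33=6; pred: 30+16-12=34
Step 6: prey: 6+2-8=0; pred: 34+4-13=25
Step 7: prey: 0+0-0=0; pred: 25+0-10=15
Step 8: prey: 0+0-0=0; pred: 15+0-6=9
Step 9: prey: 0+0-0=0; pred: 9+0-3=6
Max prey = 50 at step 2

Answer: 50 2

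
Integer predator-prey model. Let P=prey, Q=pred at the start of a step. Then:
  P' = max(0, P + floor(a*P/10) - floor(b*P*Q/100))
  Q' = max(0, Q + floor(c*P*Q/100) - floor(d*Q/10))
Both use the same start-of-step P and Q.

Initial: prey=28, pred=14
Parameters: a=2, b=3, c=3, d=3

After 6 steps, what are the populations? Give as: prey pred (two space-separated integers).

Answer: 1 14

Derivation:
Step 1: prey: 28+5-11=22; pred: 14+11-4=21
Step 2: prey: 22+4-13=13; pred: 21+13-6=28
Step 3: prey: 13+2-10=5; pred: 28+10-8=30
Step 4: prey: 5+1-4=2; pred: 30+4-9=25
Step 5: prey: 2+0-1=1; pred: 25+1-7=19
Step 6: prey: 1+0-0=1; pred: 19+0-5=14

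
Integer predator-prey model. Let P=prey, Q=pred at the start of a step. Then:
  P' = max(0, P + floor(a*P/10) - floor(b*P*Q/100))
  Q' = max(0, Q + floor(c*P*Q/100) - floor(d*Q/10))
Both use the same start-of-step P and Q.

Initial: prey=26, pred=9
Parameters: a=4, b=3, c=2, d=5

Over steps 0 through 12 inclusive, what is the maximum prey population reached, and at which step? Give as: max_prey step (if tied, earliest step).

Step 1: prey: 26+10-7=29; pred: 9+4-4=9
Step 2: prey: 29+11-7=33; pred: 9+5-4=10
Step 3: prey: 33+13-9=37; pred: 10+6-5=11
Step 4: prey: 37+14-12=39; pred: 11+8-5=14
Step 5: prey: 39+15-16=38; pred: 14+10-7=17
Step 6: prey: 38+15-19=34; pred: 17+12-8=21
Step 7: prey: 34+13-21=26; pred: 21+14-10=25
Step 8: prey: 26+10-19=17; pred: 25+13-12=26
Step 9: prey: 17+6-13=10; pred: 26+8-13=21
Step 10: prey: 10+4-6=8; pred: 21+4-10=15
Step 11: prey: 8+3-3=8; pred: 15+2-7=10
Step 12: prey: 8+3-2=9; pred: 10+1-5=6
Max prey = 39 at step 4

Answer: 39 4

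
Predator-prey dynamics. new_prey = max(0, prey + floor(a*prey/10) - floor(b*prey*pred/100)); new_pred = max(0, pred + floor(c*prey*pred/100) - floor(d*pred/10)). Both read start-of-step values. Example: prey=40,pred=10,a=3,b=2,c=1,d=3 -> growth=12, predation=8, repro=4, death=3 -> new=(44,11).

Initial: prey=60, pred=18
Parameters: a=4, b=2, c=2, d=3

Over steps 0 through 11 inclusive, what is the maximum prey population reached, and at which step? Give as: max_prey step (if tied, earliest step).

Answer: 63 1

Derivation:
Step 1: prey: 60+24-21=63; pred: 18+21-5=34
Step 2: prey: 63+25-42=46; pred: 34+42-10=66
Step 3: prey: 46+18-60=4; pred: 66+60-19=107
Step 4: prey: 4+1-8=0; pred: 107+8-32=83
Step 5: prey: 0+0-0=0; pred: 83+0-24=59
Step 6: prey: 0+0-0=0; pred: 59+0-17=42
Step 7: prey: 0+0-0=0; pred: 42+0-12=30
Step 8: prey: 0+0-0=0; pred: 30+0-9=21
Step 9: prey: 0+0-0=0; pred: 21+0-6=15
Step 10: prey: 0+0-0=0; pred: 15+0-4=11
Step 11: prey: 0+0-0=0; pred: 11+0-3=8
Max prey = 63 at step 1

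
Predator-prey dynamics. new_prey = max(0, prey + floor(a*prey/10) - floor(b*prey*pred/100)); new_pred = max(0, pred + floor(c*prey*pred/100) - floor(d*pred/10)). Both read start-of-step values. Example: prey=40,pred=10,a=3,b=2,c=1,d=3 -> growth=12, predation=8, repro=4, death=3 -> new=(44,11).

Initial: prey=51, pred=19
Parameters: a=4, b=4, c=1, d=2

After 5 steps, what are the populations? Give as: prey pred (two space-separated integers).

Step 1: prey: 51+20-38=33; pred: 19+9-3=25
Step 2: prey: 33+13-33=13; pred: 25+8-5=28
Step 3: prey: 13+5-14=4; pred: 28+3-5=26
Step 4: prey: 4+1-4=1; pred: 26+1-5=22
Step 5: prey: 1+0-0=1; pred: 22+0-4=18

Answer: 1 18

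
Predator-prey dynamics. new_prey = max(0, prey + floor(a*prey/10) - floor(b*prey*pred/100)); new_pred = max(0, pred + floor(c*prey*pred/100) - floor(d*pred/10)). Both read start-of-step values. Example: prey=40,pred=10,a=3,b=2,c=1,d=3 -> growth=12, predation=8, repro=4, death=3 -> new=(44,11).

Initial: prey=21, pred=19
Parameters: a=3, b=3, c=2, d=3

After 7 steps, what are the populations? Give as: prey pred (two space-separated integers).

Step 1: prey: 21+6-11=16; pred: 19+7-5=21
Step 2: prey: 16+4-10=10; pred: 21+6-6=21
Step 3: prey: 10+3-6=7; pred: 21+4-6=19
Step 4: prey: 7+2-3=6; pred: 19+2-5=16
Step 5: prey: 6+1-2=5; pred: 16+1-4=13
Step 6: prey: 5+1-1=5; pred: 13+1-3=11
Step 7: prey: 5+1-1=5; pred: 11+1-3=9

Answer: 5 9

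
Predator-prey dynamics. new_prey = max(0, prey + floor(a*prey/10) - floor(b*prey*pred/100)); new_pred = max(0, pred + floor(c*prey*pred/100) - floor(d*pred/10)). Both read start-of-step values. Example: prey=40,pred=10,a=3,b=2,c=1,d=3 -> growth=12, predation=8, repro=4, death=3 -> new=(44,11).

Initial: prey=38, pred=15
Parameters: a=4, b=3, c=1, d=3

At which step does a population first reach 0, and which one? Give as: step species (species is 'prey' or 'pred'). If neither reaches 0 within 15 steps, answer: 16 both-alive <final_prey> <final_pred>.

Answer: 16 both-alive 43 10

Derivation:
Step 1: prey: 38+15-17=36; pred: 15+5-4=16
Step 2: prey: 36+14-17=33; pred: 16+5-4=17
Step 3: prey: 33+13-16=30; pred: 17+5-5=17
Step 4: prey: 30+12-15=27; pred: 17+5-5=17
Step 5: prey: 27+10-13=24; pred: 17+4-5=16
Step 6: prey: 24+9-11=22; pred: 16+3-4=15
Step 7: prey: 22+8-9=21; pred: 15+3-4=14
Step 8: prey: 21+8-8=21; pred: 14+2-4=12
Step 9: prey: 21+8-7=22; pred: 12+2-3=11
Step 10: prey: 22+8-7=23; pred: 11+2-3=10
Step 11: prey: 23+9-6=26; pred: 10+2-3=9
Step 12: prey: 26+10-7=29; pred: 9+2-2=9
Step 13: prey: 29+11-7=33; pred: 9+2-2=9
Step 14: prey: 33+13-8=38; pred: 9+2-2=9
Step 15: prey: 38+15-10=43; pred: 9+3-2=10
No extinction within 15 steps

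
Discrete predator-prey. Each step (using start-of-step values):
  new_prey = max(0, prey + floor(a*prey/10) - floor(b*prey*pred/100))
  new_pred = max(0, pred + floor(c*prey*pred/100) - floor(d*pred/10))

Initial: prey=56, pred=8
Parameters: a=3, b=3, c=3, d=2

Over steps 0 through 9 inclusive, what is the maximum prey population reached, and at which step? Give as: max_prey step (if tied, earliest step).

Step 1: prey: 56+16-13=59; pred: 8+13-1=20
Step 2: prey: 59+17-35=41; pred: 20+35-4=51
Step 3: prey: 41+12-62=0; pred: 51+62-10=103
Step 4: prey: 0+0-0=0; pred: 103+0-20=83
Step 5: prey: 0+0-0=0; pred: 83+0-16=67
Step 6: prey: 0+0-0=0; pred: 67+0-13=54
Step 7: prey: 0+0-0=0; pred: 54+0-10=44
Step 8: prey: 0+0-0=0; pred: 44+0-8=36
Step 9: prey: 0+0-0=0; pred: 36+0-7=29
Max prey = 59 at step 1

Answer: 59 1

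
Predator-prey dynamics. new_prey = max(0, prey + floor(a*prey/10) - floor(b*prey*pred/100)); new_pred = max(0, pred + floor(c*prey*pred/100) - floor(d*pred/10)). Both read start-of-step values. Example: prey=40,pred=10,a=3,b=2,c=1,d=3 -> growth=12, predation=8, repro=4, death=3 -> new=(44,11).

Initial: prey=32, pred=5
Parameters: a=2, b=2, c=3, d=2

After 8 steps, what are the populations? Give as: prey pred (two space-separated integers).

Answer: 0 42

Derivation:
Step 1: prey: 32+6-3=35; pred: 5+4-1=8
Step 2: prey: 35+7-5=37; pred: 8+8-1=15
Step 3: prey: 37+7-11=33; pred: 15+16-3=28
Step 4: prey: 33+6-18=21; pred: 28+27-5=50
Step 5: prey: 21+4-21=4; pred: 50+31-10=71
Step 6: prey: 4+0-5=0; pred: 71+8-14=65
Step 7: prey: 0+0-0=0; pred: 65+0-13=52
Step 8: prey: 0+0-0=0; pred: 52+0-10=42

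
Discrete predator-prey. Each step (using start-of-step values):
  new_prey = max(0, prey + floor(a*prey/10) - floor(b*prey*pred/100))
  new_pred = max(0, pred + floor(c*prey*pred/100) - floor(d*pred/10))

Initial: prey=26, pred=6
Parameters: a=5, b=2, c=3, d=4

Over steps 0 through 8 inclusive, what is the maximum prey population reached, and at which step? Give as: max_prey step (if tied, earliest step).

Step 1: prey: 26+13-3=36; pred: 6+4-2=8
Step 2: prey: 36+18-5=49; pred: 8+8-3=13
Step 3: prey: 49+24-12=61; pred: 13+19-5=27
Step 4: prey: 61+30-32=59; pred: 27+49-10=66
Step 5: prey: 59+29-77=11; pred: 66+116-26=156
Step 6: prey: 11+5-34=0; pred: 156+51-62=145
Step 7: prey: 0+0-0=0; pred: 145+0-58=87
Step 8: prey: 0+0-0=0; pred: 87+0-34=53
Max prey = 61 at step 3

Answer: 61 3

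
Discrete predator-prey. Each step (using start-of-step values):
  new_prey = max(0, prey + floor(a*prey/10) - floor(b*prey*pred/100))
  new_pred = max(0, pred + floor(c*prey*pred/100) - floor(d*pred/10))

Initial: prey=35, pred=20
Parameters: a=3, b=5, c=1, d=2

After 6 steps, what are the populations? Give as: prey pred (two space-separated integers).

Answer: 0 10

Derivation:
Step 1: prey: 35+10-35=10; pred: 20+7-4=23
Step 2: prey: 10+3-11=2; pred: 23+2-4=21
Step 3: prey: 2+0-2=0; pred: 21+0-4=17
Step 4: prey: 0+0-0=0; pred: 17+0-3=14
Step 5: prey: 0+0-0=0; pred: 14+0-2=12
Step 6: prey: 0+0-0=0; pred: 12+0-2=10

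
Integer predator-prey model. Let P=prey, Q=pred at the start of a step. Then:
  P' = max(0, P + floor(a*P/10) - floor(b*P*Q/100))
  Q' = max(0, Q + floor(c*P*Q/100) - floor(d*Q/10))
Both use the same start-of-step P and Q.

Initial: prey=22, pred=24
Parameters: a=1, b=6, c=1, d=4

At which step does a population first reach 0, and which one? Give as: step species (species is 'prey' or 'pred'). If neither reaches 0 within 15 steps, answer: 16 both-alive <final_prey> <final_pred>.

Answer: 1 prey

Derivation:
Step 1: prey: 22+2-31=0; pred: 24+5-9=20
First extinction: prey at step 1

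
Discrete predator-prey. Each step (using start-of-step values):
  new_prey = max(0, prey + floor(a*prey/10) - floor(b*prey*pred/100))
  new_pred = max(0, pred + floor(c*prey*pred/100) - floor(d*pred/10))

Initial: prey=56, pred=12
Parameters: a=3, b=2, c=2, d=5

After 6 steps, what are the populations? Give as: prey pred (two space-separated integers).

Step 1: prey: 56+16-13=59; pred: 12+13-6=19
Step 2: prey: 59+17-22=54; pred: 19+22-9=32
Step 3: prey: 54+16-34=36; pred: 32+34-16=50
Step 4: prey: 36+10-36=10; pred: 50+36-25=61
Step 5: prey: 10+3-12=1; pred: 61+12-30=43
Step 6: prey: 1+0-0=1; pred: 43+0-21=22

Answer: 1 22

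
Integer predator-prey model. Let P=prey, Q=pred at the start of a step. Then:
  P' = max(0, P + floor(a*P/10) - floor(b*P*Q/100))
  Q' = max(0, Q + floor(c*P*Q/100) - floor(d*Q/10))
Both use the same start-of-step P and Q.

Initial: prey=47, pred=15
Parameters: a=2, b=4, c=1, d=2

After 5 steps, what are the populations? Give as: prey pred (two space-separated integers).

Answer: 1 13

Derivation:
Step 1: prey: 47+9-28=28; pred: 15+7-3=19
Step 2: prey: 28+5-21=12; pred: 19+5-3=21
Step 3: prey: 12+2-10=4; pred: 21+2-4=19
Step 4: prey: 4+0-3=1; pred: 19+0-3=16
Step 5: prey: 1+0-0=1; pred: 16+0-3=13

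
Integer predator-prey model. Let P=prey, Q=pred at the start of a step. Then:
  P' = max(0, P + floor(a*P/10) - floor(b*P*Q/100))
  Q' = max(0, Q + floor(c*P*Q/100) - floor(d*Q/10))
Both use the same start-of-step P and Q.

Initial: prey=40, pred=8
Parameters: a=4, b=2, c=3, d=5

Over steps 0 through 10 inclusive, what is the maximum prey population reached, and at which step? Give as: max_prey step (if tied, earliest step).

Answer: 57 2

Derivation:
Step 1: prey: 40+16-6=50; pred: 8+9-4=13
Step 2: prey: 50+20-13=57; pred: 13+19-6=26
Step 3: prey: 57+22-29=50; pred: 26+44-13=57
Step 4: prey: 50+20-57=13; pred: 57+85-28=114
Step 5: prey: 13+5-29=0; pred: 114+44-57=101
Step 6: prey: 0+0-0=0; pred: 101+0-50=51
Step 7: prey: 0+0-0=0; pred: 51+0-25=26
Step 8: prey: 0+0-0=0; pred: 26+0-13=13
Step 9: prey: 0+0-0=0; pred: 13+0-6=7
Step 10: prey: 0+0-0=0; pred: 7+0-3=4
Max prey = 57 at step 2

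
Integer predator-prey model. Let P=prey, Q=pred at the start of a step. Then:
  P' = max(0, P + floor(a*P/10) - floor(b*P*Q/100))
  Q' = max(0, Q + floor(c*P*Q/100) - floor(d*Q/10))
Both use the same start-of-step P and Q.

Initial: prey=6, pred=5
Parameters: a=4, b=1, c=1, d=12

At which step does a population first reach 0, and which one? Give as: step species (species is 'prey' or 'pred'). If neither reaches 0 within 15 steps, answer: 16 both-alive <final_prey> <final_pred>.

Answer: 1 pred

Derivation:
Step 1: prey: 6+2-0=8; pred: 5+0-6=0
First extinction: pred at step 1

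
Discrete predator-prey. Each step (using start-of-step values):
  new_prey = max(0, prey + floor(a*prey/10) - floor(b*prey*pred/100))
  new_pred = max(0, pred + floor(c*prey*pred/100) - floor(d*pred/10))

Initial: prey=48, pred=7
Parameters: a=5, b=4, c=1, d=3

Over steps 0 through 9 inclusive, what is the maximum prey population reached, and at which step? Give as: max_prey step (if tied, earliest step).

Answer: 77 3

Derivation:
Step 1: prey: 48+24-13=59; pred: 7+3-2=8
Step 2: prey: 59+29-18=70; pred: 8+4-2=10
Step 3: prey: 70+35-28=77; pred: 10+7-3=14
Step 4: prey: 77+38-43=72; pred: 14+10-4=20
Step 5: prey: 72+36-57=51; pred: 20+14-6=28
Step 6: prey: 51+25-57=19; pred: 28+14-8=34
Step 7: prey: 19+9-25=3; pred: 34+6-10=30
Step 8: prey: 3+1-3=1; pred: 30+0-9=21
Step 9: prey: 1+0-0=1; pred: 21+0-6=15
Max prey = 77 at step 3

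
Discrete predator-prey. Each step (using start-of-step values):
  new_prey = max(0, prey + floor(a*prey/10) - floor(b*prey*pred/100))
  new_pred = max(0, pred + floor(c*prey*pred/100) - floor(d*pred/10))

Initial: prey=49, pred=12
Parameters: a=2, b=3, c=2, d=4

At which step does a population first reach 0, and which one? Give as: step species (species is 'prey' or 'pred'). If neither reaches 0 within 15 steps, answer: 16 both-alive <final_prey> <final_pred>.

Step 1: prey: 49+9-17=41; pred: 12+11-4=19
Step 2: prey: 41+8-23=26; pred: 19+15-7=27
Step 3: prey: 26+5-21=10; pred: 27+14-10=31
Step 4: prey: 10+2-9=3; pred: 31+6-12=25
Step 5: prey: 3+0-2=1; pred: 25+1-10=16
Step 6: prey: 1+0-0=1; pred: 16+0-6=10
Step 7: prey: 1+0-0=1; pred: 10+0-4=6
Step 8: prey: 1+0-0=1; pred: 6+0-2=4
Step 9: prey: 1+0-0=1; pred: 4+0-1=3
Step 10: prey: 1+0-0=1; pred: 3+0-1=2
Step 11: prey: 1+0-0=1; pred: 2+0-0=2
Steps 12-15: state stable at prey=1, pred=2 (no change)
No extinction within 15 steps

Answer: 16 both-alive 1 2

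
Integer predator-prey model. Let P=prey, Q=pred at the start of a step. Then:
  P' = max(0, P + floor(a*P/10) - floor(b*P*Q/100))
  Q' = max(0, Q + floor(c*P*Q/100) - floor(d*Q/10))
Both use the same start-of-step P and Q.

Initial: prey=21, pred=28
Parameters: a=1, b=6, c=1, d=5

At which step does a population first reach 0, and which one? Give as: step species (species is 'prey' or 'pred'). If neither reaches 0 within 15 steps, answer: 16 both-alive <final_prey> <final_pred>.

Step 1: prey: 21+2-35=0; pred: 28+5-14=19
First extinction: prey at step 1

Answer: 1 prey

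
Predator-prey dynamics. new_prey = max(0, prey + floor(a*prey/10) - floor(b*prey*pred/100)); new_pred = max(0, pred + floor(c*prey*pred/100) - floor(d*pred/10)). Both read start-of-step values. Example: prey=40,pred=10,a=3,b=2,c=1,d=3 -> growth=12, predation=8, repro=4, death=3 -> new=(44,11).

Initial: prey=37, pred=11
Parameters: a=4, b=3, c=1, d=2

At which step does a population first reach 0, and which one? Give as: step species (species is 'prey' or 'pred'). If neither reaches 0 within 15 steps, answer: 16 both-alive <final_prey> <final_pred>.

Answer: 16 both-alive 10 7

Derivation:
Step 1: prey: 37+14-12=39; pred: 11+4-2=13
Step 2: prey: 39+15-15=39; pred: 13+5-2=16
Step 3: prey: 39+15-18=36; pred: 16+6-3=19
Step 4: prey: 36+14-20=30; pred: 19+6-3=22
Step 5: prey: 30+12-19=23; pred: 22+6-4=24
Step 6: prey: 23+9-16=16; pred: 24+5-4=25
Step 7: prey: 16+6-12=10; pred: 25+4-5=24
Step 8: prey: 10+4-7=7; pred: 24+2-4=22
Step 9: prey: 7+2-4=5; pred: 22+1-4=19
Step 10: prey: 5+2-2=5; pred: 19+0-3=16
Step 11: prey: 5+2-2=5; pred: 16+0-3=13
Step 12: prey: 5+2-1=6; pred: 13+0-2=11
Step 13: prey: 6+2-1=7; pred: 11+0-2=9
Step 14: prey: 7+2-1=8; pred: 9+0-1=8
Step 15: prey: 8+3-1=10; pred: 8+0-1=7
No extinction within 15 steps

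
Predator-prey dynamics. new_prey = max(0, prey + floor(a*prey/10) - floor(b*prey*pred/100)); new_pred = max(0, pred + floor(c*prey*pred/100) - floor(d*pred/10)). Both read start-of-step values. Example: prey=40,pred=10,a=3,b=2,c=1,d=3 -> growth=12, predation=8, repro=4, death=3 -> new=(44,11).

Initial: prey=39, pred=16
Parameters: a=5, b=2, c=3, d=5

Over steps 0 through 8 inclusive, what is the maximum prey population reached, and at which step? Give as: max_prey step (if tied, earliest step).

Step 1: prey: 39+19-12=46; pred: 16+18-8=26
Step 2: prey: 46+23-23=46; pred: 26+35-13=48
Step 3: prey: 46+23-44=25; pred: 48+66-24=90
Step 4: prey: 25+12-45=0; pred: 90+67-45=112
Step 5: prey: 0+0-0=0; pred: 112+0-56=56
Step 6: prey: 0+0-0=0; pred: 56+0-28=28
Step 7: prey: 0+0-0=0; pred: 28+0-14=14
Step 8: prey: 0+0-0=0; pred: 14+0-7=7
Max prey = 46 at step 1

Answer: 46 1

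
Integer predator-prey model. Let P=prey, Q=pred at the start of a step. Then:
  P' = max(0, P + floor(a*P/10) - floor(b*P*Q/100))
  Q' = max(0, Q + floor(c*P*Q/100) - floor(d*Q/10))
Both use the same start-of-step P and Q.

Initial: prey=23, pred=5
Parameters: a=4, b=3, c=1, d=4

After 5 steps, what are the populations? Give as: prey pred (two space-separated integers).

Answer: 77 5

Derivation:
Step 1: prey: 23+9-3=29; pred: 5+1-2=4
Step 2: prey: 29+11-3=37; pred: 4+1-1=4
Step 3: prey: 37+14-4=47; pred: 4+1-1=4
Step 4: prey: 47+18-5=60; pred: 4+1-1=4
Step 5: prey: 60+24-7=77; pred: 4+2-1=5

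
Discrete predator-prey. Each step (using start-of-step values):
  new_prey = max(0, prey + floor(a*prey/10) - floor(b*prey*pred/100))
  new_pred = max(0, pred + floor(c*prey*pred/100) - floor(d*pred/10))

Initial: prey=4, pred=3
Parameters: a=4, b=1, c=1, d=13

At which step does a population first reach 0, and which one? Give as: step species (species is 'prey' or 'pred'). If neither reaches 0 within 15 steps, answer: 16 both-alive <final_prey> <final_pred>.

Step 1: prey: 4+1-0=5; pred: 3+0-3=0
First extinction: pred at step 1

Answer: 1 pred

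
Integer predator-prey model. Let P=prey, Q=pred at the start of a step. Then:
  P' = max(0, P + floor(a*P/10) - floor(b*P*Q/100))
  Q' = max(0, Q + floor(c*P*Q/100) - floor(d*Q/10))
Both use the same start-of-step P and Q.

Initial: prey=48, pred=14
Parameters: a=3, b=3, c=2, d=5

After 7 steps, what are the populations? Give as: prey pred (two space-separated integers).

Step 1: prey: 48+14-20=42; pred: 14+13-7=20
Step 2: prey: 42+12-25=29; pred: 20+16-10=26
Step 3: prey: 29+8-22=15; pred: 26+15-13=28
Step 4: prey: 15+4-12=7; pred: 28+8-14=22
Step 5: prey: 7+2-4=5; pred: 22+3-11=14
Step 6: prey: 5+1-2=4; pred: 14+1-7=8
Step 7: prey: 4+1-0=5; pred: 8+0-4=4

Answer: 5 4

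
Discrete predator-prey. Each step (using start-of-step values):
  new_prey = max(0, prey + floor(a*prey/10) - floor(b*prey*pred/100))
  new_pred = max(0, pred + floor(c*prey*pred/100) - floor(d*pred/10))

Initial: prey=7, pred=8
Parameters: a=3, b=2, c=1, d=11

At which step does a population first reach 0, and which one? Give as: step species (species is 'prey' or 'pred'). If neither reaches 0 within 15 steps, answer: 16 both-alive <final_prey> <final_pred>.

Answer: 1 pred

Derivation:
Step 1: prey: 7+2-1=8; pred: 8+0-8=0
First extinction: pred at step 1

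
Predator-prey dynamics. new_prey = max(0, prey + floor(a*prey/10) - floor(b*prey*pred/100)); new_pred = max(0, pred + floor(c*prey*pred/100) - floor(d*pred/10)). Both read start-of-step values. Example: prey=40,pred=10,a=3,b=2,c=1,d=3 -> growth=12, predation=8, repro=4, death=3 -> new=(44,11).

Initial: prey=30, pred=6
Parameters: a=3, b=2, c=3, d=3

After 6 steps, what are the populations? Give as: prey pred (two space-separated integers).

Step 1: prey: 30+9-3=36; pred: 6+5-1=10
Step 2: prey: 36+10-7=39; pred: 10+10-3=17
Step 3: prey: 39+11-13=37; pred: 17+19-5=31
Step 4: prey: 37+11-22=26; pred: 31+34-9=56
Step 5: prey: 26+7-29=4; pred: 56+43-16=83
Step 6: prey: 4+1-6=0; pred: 83+9-24=68

Answer: 0 68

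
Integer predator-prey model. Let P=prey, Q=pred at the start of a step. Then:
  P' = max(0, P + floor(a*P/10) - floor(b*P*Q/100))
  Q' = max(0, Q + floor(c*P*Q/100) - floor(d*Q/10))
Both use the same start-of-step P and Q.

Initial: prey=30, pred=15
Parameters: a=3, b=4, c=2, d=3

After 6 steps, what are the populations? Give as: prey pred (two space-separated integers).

Step 1: prey: 30+9-18=21; pred: 15+9-4=20
Step 2: prey: 21+6-16=11; pred: 20+8-6=22
Step 3: prey: 11+3-9=5; pred: 22+4-6=20
Step 4: prey: 5+1-4=2; pred: 20+2-6=16
Step 5: prey: 2+0-1=1; pred: 16+0-4=12
Step 6: prey: 1+0-0=1; pred: 12+0-3=9

Answer: 1 9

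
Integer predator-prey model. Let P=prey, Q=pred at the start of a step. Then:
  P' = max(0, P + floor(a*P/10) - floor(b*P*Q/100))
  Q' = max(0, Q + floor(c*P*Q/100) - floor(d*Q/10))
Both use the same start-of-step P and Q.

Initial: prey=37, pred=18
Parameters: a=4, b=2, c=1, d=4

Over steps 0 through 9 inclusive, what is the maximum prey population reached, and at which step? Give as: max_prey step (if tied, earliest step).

Answer: 50 6

Derivation:
Step 1: prey: 37+14-13=38; pred: 18+6-7=17
Step 2: prey: 38+15-12=41; pred: 17+6-6=17
Step 3: prey: 41+16-13=44; pred: 17+6-6=17
Step 4: prey: 44+17-14=47; pred: 17+7-6=18
Step 5: prey: 47+18-16=49; pred: 18+8-7=19
Step 6: prey: 49+19-18=50; pred: 19+9-7=21
Step 7: prey: 50+20-21=49; pred: 21+10-8=23
Step 8: prey: 49+19-22=46; pred: 23+11-9=25
Step 9: prey: 46+18-23=41; pred: 25+11-10=26
Max prey = 50 at step 6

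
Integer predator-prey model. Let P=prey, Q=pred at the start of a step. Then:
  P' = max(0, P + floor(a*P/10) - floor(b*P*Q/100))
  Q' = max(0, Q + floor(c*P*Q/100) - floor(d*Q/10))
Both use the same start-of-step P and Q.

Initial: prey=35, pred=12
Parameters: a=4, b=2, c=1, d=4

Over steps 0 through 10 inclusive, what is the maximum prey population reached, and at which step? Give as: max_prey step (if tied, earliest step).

Step 1: prey: 35+14-8=41; pred: 12+4-4=12
Step 2: prey: 41+16-9=48; pred: 12+4-4=12
Step 3: prey: 48+19-11=56; pred: 12+5-4=13
Step 4: prey: 56+22-14=64; pred: 13+7-5=15
Step 5: prey: 64+25-19=70; pred: 15+9-6=18
Step 6: prey: 70+28-25=73; pred: 18+12-7=23
Step 7: prey: 73+29-33=69; pred: 23+16-9=30
Step 8: prey: 69+27-41=55; pred: 30+20-12=38
Step 9: prey: 55+22-41=36; pred: 38+20-15=43
Step 10: prey: 36+14-30=20; pred: 43+15-17=41
Max prey = 73 at step 6

Answer: 73 6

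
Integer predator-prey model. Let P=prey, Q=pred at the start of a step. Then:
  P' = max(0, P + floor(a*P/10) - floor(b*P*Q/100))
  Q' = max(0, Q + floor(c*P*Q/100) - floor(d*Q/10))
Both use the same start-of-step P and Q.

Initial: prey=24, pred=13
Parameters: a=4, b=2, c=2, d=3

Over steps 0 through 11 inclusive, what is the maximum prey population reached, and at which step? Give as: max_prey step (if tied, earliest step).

Answer: 29 2

Derivation:
Step 1: prey: 24+9-6=27; pred: 13+6-3=16
Step 2: prey: 27+10-8=29; pred: 16+8-4=20
Step 3: prey: 29+11-11=29; pred: 20+11-6=25
Step 4: prey: 29+11-14=26; pred: 25+14-7=32
Step 5: prey: 26+10-16=20; pred: 32+16-9=39
Step 6: prey: 20+8-15=13; pred: 39+15-11=43
Step 7: prey: 13+5-11=7; pred: 43+11-12=42
Step 8: prey: 7+2-5=4; pred: 42+5-12=35
Step 9: prey: 4+1-2=3; pred: 35+2-10=27
Step 10: prey: 3+1-1=3; pred: 27+1-8=20
Step 11: prey: 3+1-1=3; pred: 20+1-6=15
Max prey = 29 at step 2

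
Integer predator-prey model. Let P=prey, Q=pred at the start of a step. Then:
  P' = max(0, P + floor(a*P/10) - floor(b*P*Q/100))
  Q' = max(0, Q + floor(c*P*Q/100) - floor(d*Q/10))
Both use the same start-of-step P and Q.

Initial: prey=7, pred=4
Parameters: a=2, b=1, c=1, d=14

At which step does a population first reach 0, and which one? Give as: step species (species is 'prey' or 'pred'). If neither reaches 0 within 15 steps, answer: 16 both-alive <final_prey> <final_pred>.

Answer: 1 pred

Derivation:
Step 1: prey: 7+1-0=8; pred: 4+0-5=0
First extinction: pred at step 1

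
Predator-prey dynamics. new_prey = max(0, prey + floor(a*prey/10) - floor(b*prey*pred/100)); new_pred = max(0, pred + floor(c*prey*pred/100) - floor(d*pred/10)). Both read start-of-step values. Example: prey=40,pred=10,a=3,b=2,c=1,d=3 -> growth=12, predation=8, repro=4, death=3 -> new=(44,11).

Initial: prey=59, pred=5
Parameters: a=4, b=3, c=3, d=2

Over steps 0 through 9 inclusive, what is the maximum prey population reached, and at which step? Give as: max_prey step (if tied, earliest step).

Step 1: prey: 59+23-8=74; pred: 5+8-1=12
Step 2: prey: 74+29-26=77; pred: 12+26-2=36
Step 3: prey: 77+30-83=24; pred: 36+83-7=112
Step 4: prey: 24+9-80=0; pred: 112+80-22=170
Step 5: prey: 0+0-0=0; pred: 170+0-34=136
Step 6: prey: 0+0-0=0; pred: 136+0-27=109
Step 7: prey: 0+0-0=0; pred: 109+0-21=88
Step 8: prey: 0+0-0=0; pred: 88+0-17=71
Step 9: prey: 0+0-0=0; pred: 71+0-14=57
Max prey = 77 at step 2

Answer: 77 2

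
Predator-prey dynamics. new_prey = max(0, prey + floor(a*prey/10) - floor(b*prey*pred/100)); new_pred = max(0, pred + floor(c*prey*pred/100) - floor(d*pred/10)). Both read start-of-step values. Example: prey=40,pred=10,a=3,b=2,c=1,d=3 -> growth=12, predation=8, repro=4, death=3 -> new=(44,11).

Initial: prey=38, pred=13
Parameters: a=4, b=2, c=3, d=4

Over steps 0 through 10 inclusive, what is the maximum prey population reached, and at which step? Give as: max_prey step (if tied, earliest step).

Step 1: prey: 38+15-9=44; pred: 13+14-5=22
Step 2: prey: 44+17-19=42; pred: 22+29-8=43
Step 3: prey: 42+16-36=22; pred: 43+54-17=80
Step 4: prey: 22+8-35=0; pred: 80+52-32=100
Step 5: prey: 0+0-0=0; pred: 100+0-40=60
Step 6: prey: 0+0-0=0; pred: 60+0-24=36
Step 7: prey: 0+0-0=0; pred: 36+0-14=22
Step 8: prey: 0+0-0=0; pred: 22+0-8=14
Step 9: prey: 0+0-0=0; pred: 14+0-5=9
Step 10: prey: 0+0-0=0; pred: 9+0-3=6
Max prey = 44 at step 1

Answer: 44 1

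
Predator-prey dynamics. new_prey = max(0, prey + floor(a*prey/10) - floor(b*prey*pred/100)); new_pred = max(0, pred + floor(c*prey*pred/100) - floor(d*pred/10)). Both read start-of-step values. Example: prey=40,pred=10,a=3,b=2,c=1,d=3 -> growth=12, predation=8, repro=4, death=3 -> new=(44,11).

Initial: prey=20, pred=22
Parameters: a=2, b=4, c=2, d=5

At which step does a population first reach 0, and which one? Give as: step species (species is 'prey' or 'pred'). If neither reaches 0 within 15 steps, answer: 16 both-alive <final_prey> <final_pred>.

Answer: 16 both-alive 2 1

Derivation:
Step 1: prey: 20+4-17=7; pred: 22+8-11=19
Step 2: prey: 7+1-5=3; pred: 19+2-9=12
Step 3: prey: 3+0-1=2; pred: 12+0-6=6
Step 4: prey: 2+0-0=2; pred: 6+0-3=3
Step 5: prey: 2+0-0=2; pred: 3+0-1=2
Step 6: prey: 2+0-0=2; pred: 2+0-1=1
Step 7: prey: 2+0-0=2; pred: 1+0-0=1
Steps 8-15: state stable at prey=2, pred=1 (no change)
No extinction within 15 steps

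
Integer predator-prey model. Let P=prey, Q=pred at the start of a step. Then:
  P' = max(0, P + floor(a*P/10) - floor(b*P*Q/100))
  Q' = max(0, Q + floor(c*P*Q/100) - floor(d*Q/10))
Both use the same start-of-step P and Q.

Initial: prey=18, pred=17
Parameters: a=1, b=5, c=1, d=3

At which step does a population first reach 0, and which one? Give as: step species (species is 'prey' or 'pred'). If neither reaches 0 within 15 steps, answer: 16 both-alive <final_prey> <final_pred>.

Answer: 16 both-alive 1 3

Derivation:
Step 1: prey: 18+1-15=4; pred: 17+3-5=15
Step 2: prey: 4+0-3=1; pred: 15+0-4=11
Step 3: prey: 1+0-0=1; pred: 11+0-3=8
Step 4: prey: 1+0-0=1; pred: 8+0-2=6
Step 5: prey: 1+0-0=1; pred: 6+0-1=5
Step 6: prey: 1+0-0=1; pred: 5+0-1=4
Step 7: prey: 1+0-0=1; pred: 4+0-1=3
Step 8: prey: 1+0-0=1; pred: 3+0-0=3
Steps 9-15: state stable at prey=1, pred=3 (no change)
No extinction within 15 steps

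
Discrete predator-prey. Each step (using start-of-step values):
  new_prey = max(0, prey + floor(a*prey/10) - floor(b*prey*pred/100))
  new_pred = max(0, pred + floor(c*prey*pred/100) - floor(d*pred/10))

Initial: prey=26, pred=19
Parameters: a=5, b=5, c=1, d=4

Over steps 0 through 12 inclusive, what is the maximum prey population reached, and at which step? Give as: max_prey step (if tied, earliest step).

Answer: 103 12

Derivation:
Step 1: prey: 26+13-24=15; pred: 19+4-7=16
Step 2: prey: 15+7-12=10; pred: 16+2-6=12
Step 3: prey: 10+5-6=9; pred: 12+1-4=9
Step 4: prey: 9+4-4=9; pred: 9+0-3=6
Step 5: prey: 9+4-2=11; pred: 6+0-2=4
Step 6: prey: 11+5-2=14; pred: 4+0-1=3
Step 7: prey: 14+7-2=19; pred: 3+0-1=2
Step 8: prey: 19+9-1=27; pred: 2+0-0=2
Step 9: prey: 27+13-2=38; pred: 2+0-0=2
Step 10: prey: 38+19-3=54; pred: 2+0-0=2
Step 11: prey: 54+27-5=76; pred: 2+1-0=3
Step 12: prey: 76+38-11=103; pred: 3+2-1=4
Max prey = 103 at step 12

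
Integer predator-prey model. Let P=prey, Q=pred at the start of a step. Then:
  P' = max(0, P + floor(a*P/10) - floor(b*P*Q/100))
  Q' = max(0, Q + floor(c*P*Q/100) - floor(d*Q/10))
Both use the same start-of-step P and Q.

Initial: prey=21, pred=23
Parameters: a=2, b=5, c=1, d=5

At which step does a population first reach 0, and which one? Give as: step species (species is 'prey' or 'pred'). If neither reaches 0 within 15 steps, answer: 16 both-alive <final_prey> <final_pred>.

Answer: 16 both-alive 1 1

Derivation:
Step 1: prey: 21+4-24=1; pred: 23+4-11=16
Step 2: prey: 1+0-0=1; pred: 16+0-8=8
Step 3: prey: 1+0-0=1; pred: 8+0-4=4
Step 4: prey: 1+0-0=1; pred: 4+0-2=2
Step 5: prey: 1+0-0=1; pred: 2+0-1=1
Step 6: prey: 1+0-0=1; pred: 1+0-0=1
Steps 7-15: state stable at prey=1, pred=1 (no change)
No extinction within 15 steps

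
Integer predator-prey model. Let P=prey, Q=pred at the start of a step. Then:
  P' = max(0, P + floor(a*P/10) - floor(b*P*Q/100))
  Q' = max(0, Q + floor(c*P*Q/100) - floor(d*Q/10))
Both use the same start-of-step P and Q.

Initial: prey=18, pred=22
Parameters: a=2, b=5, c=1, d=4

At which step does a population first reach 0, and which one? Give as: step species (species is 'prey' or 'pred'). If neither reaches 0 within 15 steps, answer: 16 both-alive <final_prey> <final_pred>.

Step 1: prey: 18+3-19=2; pred: 22+3-8=17
Step 2: prey: 2+0-1=1; pred: 17+0-6=11
Step 3: prey: 1+0-0=1; pred: 11+0-4=7
Step 4: prey: 1+0-0=1; pred: 7+0-2=5
Step 5: prey: 1+0-0=1; pred: 5+0-2=3
Step 6: prey: 1+0-0=1; pred: 3+0-1=2
Step 7: prey: 1+0-0=1; pred: 2+0-0=2
Steps 8-15: state stable at prey=1, pred=2 (no change)
No extinction within 15 steps

Answer: 16 both-alive 1 2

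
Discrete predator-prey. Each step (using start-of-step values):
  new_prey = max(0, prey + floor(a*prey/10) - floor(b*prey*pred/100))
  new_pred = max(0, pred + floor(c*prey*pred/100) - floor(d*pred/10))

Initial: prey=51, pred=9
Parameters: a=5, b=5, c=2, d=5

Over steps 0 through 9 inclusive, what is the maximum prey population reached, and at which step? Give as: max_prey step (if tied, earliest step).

Answer: 54 1

Derivation:
Step 1: prey: 51+25-22=54; pred: 9+9-4=14
Step 2: prey: 54+27-37=44; pred: 14+15-7=22
Step 3: prey: 44+22-48=18; pred: 22+19-11=30
Step 4: prey: 18+9-27=0; pred: 30+10-15=25
Step 5: prey: 0+0-0=0; pred: 25+0-12=13
Step 6: prey: 0+0-0=0; pred: 13+0-6=7
Step 7: prey: 0+0-0=0; pred: 7+0-3=4
Step 8: prey: 0+0-0=0; pred: 4+0-2=2
Step 9: prey: 0+0-0=0; pred: 2+0-1=1
Max prey = 54 at step 1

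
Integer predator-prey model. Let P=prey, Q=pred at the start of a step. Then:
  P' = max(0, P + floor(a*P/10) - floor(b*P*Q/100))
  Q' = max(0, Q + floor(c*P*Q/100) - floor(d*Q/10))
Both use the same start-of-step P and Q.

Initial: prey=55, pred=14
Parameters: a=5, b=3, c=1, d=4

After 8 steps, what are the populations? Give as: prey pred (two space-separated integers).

Step 1: prey: 55+27-23=59; pred: 14+7-5=16
Step 2: prey: 59+29-28=60; pred: 16+9-6=19
Step 3: prey: 60+30-34=56; pred: 19+11-7=23
Step 4: prey: 56+28-38=46; pred: 23+12-9=26
Step 5: prey: 46+23-35=34; pred: 26+11-10=27
Step 6: prey: 34+17-27=24; pred: 27+9-10=26
Step 7: prey: 24+12-18=18; pred: 26+6-10=22
Step 8: prey: 18+9-11=16; pred: 22+3-8=17

Answer: 16 17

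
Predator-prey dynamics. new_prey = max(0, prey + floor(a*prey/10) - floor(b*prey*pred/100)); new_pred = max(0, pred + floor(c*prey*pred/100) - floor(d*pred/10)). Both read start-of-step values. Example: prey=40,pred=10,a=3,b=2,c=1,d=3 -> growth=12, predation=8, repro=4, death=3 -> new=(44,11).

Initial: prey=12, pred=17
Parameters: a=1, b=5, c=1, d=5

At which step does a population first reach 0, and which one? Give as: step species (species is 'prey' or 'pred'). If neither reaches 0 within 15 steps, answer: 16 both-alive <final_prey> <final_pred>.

Answer: 16 both-alive 2 1

Derivation:
Step 1: prey: 12+1-10=3; pred: 17+2-8=11
Step 2: prey: 3+0-1=2; pred: 11+0-5=6
Step 3: prey: 2+0-0=2; pred: 6+0-3=3
Step 4: prey: 2+0-0=2; pred: 3+0-1=2
Step 5: prey: 2+0-0=2; pred: 2+0-1=1
Step 6: prey: 2+0-0=2; pred: 1+0-0=1
Steps 7-15: state stable at prey=2, pred=1 (no change)
No extinction within 15 steps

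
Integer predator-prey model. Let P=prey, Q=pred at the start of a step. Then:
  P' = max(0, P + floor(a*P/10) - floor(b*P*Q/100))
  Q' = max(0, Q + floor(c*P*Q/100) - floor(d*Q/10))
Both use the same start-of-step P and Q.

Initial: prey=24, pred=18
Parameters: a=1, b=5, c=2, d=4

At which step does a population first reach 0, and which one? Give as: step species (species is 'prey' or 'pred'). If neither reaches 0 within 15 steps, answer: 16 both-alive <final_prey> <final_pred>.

Answer: 16 both-alive 1 2

Derivation:
Step 1: prey: 24+2-21=5; pred: 18+8-7=19
Step 2: prey: 5+0-4=1; pred: 19+1-7=13
Step 3: prey: 1+0-0=1; pred: 13+0-5=8
Step 4: prey: 1+0-0=1; pred: 8+0-3=5
Step 5: prey: 1+0-0=1; pred: 5+0-2=3
Step 6: prey: 1+0-0=1; pred: 3+0-1=2
Step 7: prey: 1+0-0=1; pred: 2+0-0=2
Steps 8-15: state stable at prey=1, pred=2 (no change)
No extinction within 15 steps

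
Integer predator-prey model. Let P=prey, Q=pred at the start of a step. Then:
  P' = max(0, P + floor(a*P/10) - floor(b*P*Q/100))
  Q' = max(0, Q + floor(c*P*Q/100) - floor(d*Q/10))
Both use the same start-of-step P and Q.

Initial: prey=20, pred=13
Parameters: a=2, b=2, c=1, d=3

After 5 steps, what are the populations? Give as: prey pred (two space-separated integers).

Step 1: prey: 20+4-5=19; pred: 13+2-3=12
Step 2: prey: 19+3-4=18; pred: 12+2-3=11
Step 3: prey: 18+3-3=18; pred: 11+1-3=9
Step 4: prey: 18+3-3=18; pred: 9+1-2=8
Step 5: prey: 18+3-2=19; pred: 8+1-2=7

Answer: 19 7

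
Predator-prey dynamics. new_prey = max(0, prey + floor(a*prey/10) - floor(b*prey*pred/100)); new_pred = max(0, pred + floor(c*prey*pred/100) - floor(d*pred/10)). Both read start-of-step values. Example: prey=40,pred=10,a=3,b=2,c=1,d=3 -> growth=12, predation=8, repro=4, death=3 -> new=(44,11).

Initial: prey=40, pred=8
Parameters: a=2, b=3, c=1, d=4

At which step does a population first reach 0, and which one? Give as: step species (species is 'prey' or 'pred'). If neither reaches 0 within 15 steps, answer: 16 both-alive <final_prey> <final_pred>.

Step 1: prey: 40+8-9=39; pred: 8+3-3=8
Step 2: prey: 39+7-9=37; pred: 8+3-3=8
Step 3: prey: 37+7-8=36; pred: 8+2-3=7
Step 4: prey: 36+7-7=36; pred: 7+2-2=7
Steps 5-15: state stable at prey=36, pred=7 (no change)
No extinction within 15 steps

Answer: 16 both-alive 36 7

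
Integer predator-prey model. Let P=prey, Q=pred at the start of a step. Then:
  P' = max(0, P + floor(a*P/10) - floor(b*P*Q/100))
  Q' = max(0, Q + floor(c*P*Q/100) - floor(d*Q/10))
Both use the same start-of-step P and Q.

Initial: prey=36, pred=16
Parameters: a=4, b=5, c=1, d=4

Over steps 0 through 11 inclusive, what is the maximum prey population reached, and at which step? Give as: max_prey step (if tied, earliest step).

Step 1: prey: 36+14-28=22; pred: 16+5-6=15
Step 2: prey: 22+8-16=14; pred: 15+3-6=12
Step 3: prey: 14+5-8=11; pred: 12+1-4=9
Step 4: prey: 11+4-4=11; pred: 9+0-3=6
Step 5: prey: 11+4-3=12; pred: 6+0-2=4
Step 6: prey: 12+4-2=14; pred: 4+0-1=3
Step 7: prey: 14+5-2=17; pred: 3+0-1=2
Step 8: prey: 17+6-1=22; pred: 2+0-0=2
Step 9: prey: 22+8-2=28; pred: 2+0-0=2
Step 10: prey: 28+11-2=37; pred: 2+0-0=2
Step 11: prey: 37+14-3=48; pred: 2+0-0=2
Max prey = 48 at step 11

Answer: 48 11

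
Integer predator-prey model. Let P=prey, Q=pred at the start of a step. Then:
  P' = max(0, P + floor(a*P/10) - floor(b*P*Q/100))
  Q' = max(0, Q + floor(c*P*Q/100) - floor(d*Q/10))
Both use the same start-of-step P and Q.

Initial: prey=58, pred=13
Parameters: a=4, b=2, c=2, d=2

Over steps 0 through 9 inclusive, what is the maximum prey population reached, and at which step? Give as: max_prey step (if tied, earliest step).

Step 1: prey: 58+23-15=66; pred: 13+15-2=26
Step 2: prey: 66+26-34=58; pred: 26+34-5=55
Step 3: prey: 58+23-63=18; pred: 55+63-11=107
Step 4: prey: 18+7-38=0; pred: 107+38-21=124
Step 5: prey: 0+0-0=0; pred: 124+0-24=100
Step 6: prey: 0+0-0=0; pred: 100+0-20=80
Step 7: prey: 0+0-0=0; pred: 80+0-16=64
Step 8: prey: 0+0-0=0; pred: 64+0-12=52
Step 9: prey: 0+0-0=0; pred: 52+0-10=42
Max prey = 66 at step 1

Answer: 66 1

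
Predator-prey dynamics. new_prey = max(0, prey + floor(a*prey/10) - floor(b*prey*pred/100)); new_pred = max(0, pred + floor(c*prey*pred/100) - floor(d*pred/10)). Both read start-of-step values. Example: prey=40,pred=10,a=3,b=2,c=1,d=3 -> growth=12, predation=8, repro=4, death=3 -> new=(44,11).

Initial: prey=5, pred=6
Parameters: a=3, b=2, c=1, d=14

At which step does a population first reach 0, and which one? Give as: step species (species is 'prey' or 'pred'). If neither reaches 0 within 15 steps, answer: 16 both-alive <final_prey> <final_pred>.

Answer: 1 pred

Derivation:
Step 1: prey: 5+1-0=6; pred: 6+0-8=0
First extinction: pred at step 1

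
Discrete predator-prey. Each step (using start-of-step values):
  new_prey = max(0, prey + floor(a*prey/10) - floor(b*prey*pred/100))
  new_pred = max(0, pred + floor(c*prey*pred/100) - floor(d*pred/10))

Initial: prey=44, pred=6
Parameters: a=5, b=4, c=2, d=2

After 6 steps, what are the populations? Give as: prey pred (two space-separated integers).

Answer: 0 44

Derivation:
Step 1: prey: 44+22-10=56; pred: 6+5-1=10
Step 2: prey: 56+28-22=62; pred: 10+11-2=19
Step 3: prey: 62+31-47=46; pred: 19+23-3=39
Step 4: prey: 46+23-71=0; pred: 39+35-7=67
Step 5: prey: 0+0-0=0; pred: 67+0-13=54
Step 6: prey: 0+0-0=0; pred: 54+0-10=44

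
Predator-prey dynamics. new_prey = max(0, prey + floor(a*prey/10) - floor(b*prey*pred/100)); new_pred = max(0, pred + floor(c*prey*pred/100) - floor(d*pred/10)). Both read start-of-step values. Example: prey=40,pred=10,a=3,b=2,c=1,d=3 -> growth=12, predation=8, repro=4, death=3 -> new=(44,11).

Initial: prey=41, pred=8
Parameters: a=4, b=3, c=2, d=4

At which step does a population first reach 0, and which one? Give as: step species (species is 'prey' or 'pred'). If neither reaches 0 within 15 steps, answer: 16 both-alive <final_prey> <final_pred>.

Step 1: prey: 41+16-9=48; pred: 8+6-3=11
Step 2: prey: 48+19-15=52; pred: 11+10-4=17
Step 3: prey: 52+20-26=46; pred: 17+17-6=28
Step 4: prey: 46+18-38=26; pred: 28+25-11=42
Step 5: prey: 26+10-32=4; pred: 42+21-16=47
Step 6: prey: 4+1-5=0; pred: 47+3-18=32
First extinction: prey at step 6

Answer: 6 prey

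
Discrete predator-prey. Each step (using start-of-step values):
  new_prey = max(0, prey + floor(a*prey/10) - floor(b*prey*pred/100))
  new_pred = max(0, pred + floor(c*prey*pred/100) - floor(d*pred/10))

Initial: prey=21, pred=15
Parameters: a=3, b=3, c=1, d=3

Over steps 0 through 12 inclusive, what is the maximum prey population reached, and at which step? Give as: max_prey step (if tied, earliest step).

Step 1: prey: 21+6-9=18; pred: 15+3-4=14
Step 2: prey: 18+5-7=16; pred: 14+2-4=12
Step 3: prey: 16+4-5=15; pred: 12+1-3=10
Step 4: prey: 15+4-4=15; pred: 10+1-3=8
Step 5: prey: 15+4-3=16; pred: 8+1-2=7
Step 6: prey: 16+4-3=17; pred: 7+1-2=6
Step 7: prey: 17+5-3=19; pred: 6+1-1=6
Step 8: prey: 19+5-3=21; pred: 6+1-1=6
Step 9: prey: 21+6-3=24; pred: 6+1-1=6
Step 10: prey: 24+7-4=27; pred: 6+1-1=6
Step 11: prey: 27+8-4=31; pred: 6+1-1=6
Step 12: prey: 31+9-5=35; pred: 6+1-1=6
Max prey = 35 at step 12

Answer: 35 12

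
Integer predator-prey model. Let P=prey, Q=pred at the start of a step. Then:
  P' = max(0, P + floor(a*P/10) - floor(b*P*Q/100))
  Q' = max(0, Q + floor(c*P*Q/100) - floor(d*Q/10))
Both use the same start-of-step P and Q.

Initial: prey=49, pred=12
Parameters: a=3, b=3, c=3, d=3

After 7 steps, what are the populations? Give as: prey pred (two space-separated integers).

Step 1: prey: 49+14-17=46; pred: 12+17-3=26
Step 2: prey: 46+13-35=24; pred: 26+35-7=54
Step 3: prey: 24+7-38=0; pred: 54+38-16=76
Step 4: prey: 0+0-0=0; pred: 76+0-22=54
Step 5: prey: 0+0-0=0; pred: 54+0-16=38
Step 6: prey: 0+0-0=0; pred: 38+0-11=27
Step 7: prey: 0+0-0=0; pred: 27+0-8=19

Answer: 0 19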